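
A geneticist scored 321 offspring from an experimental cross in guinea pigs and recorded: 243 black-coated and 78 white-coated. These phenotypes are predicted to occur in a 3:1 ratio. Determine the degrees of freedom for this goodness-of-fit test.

1

A goodness-of-fit test with 2 phenotype classes has df = 2 − 1 = 1.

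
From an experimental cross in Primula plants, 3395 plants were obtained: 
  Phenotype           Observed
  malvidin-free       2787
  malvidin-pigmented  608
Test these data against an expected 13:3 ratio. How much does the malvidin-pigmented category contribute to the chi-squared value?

The 13:3 ratio has 16 parts, so with N = 3395 the expected counts are:
  malvidin-free: 3395 × 13/16 = 2758.4375
  malvidin-pigmented: 3395 × 3/16 = 636.5625
Contribution of malvidin-pigmented: (608 − 636.5625)² / 636.5625 = 1.2816

1.282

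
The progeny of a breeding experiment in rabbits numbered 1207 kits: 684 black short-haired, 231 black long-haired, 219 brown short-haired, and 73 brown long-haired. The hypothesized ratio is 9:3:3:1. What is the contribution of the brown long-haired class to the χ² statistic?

The 9:3:3:1 ratio has 16 parts, so with N = 1207 the expected counts are:
  black short-haired: 1207 × 9/16 = 678.9375
  black long-haired: 1207 × 3/16 = 226.3125
  brown short-haired: 1207 × 3/16 = 226.3125
  brown long-haired: 1207 × 1/16 = 75.4375
Contribution of brown long-haired: (73 − 75.4375)² / 75.4375 = 0.0788

0.079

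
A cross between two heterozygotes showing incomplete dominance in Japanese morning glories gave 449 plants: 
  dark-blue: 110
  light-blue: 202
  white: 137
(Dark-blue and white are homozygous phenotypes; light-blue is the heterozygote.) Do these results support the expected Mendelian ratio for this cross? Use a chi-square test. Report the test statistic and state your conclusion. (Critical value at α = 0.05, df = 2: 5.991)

7.757; not consistent

With incomplete dominance, a heterozygote × heterozygote cross gives a 1:2:1 phenotypic ratio.
The 1:2:1 ratio has 4 parts, so with N = 449 the expected counts are:
  dark-blue: 449 × 1/4 = 112.25
  light-blue: 449 × 2/4 = 224.5
  white: 449 × 1/4 = 112.25
χ² = Σ (O − E)² / E
  dark-blue: (110 − 112.25)² / 112.25 = 0.0451
  light-blue: (202 − 224.5)² / 224.5 = 2.2550
  white: (137 − 112.25)² / 112.25 = 5.4571
χ² = 0.0451 + 2.2550 + 5.4571 = 7.7572 ≈ 7.757
Degrees of freedom = 3 − 1 = 2; critical value at α = 0.05 is 5.991.
Since 7.757 > 5.991, we reject the null hypothesis — the data do not fit the 1:2:1 ratio.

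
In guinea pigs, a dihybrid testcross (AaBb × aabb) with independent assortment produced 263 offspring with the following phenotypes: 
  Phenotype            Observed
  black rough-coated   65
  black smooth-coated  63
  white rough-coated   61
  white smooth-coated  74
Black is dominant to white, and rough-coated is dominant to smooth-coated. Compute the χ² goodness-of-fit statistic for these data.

1.502

A dihybrid testcross with independent assortment gives a 1:1:1:1 ratio.
The 1:1:1:1 ratio has 4 parts, so with N = 263 the expected counts are:
  black rough-coated: 263 × 1/4 = 65.75
  black smooth-coated: 263 × 1/4 = 65.75
  white rough-coated: 263 × 1/4 = 65.75
  white smooth-coated: 263 × 1/4 = 65.75
χ² = Σ (O − E)² / E
  black rough-coated: (65 − 65.75)² / 65.75 = 0.0086
  black smooth-coated: (63 − 65.75)² / 65.75 = 0.1150
  white rough-coated: (61 − 65.75)² / 65.75 = 0.3432
  white smooth-coated: (74 − 65.75)² / 65.75 = 1.0352
χ² = 0.0086 + 0.1150 + 0.3432 + 1.0352 = 1.502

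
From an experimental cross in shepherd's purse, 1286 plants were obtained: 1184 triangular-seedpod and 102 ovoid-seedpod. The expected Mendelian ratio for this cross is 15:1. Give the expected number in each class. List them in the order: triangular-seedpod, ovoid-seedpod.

1205.625, 80.375

Total ratio parts = 16. Expected numbers out of 1286:
  triangular-seedpod: 1286 × 15/16 = 1205.625
  ovoid-seedpod: 1286 × 1/16 = 80.375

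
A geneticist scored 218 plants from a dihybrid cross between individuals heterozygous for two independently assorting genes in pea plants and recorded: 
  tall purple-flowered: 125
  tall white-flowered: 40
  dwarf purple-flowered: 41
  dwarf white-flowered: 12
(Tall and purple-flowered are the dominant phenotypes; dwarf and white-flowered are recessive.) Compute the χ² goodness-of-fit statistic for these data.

A dihybrid F₂ with independent assortment and complete dominance at both loci gives a 9:3:3:1 phenotypic ratio.
The 9:3:3:1 ratio has 16 parts, so with N = 218 the expected counts are:
  tall purple-flowered: 218 × 9/16 = 122.625
  tall white-flowered: 218 × 3/16 = 40.875
  dwarf purple-flowered: 218 × 3/16 = 40.875
  dwarf white-flowered: 218 × 1/16 = 13.625
χ² = Σ (O − E)² / E
  tall purple-flowered: (125 − 122.625)² / 122.625 = 0.0460
  tall white-flowered: (40 − 40.875)² / 40.875 = 0.0187
  dwarf purple-flowered: (41 − 40.875)² / 40.875 = 0.0004
  dwarf white-flowered: (12 − 13.625)² / 13.625 = 0.1938
χ² = 0.0460 + 0.0187 + 0.0004 + 0.1938 = 0.2589 ≈ 0.259

0.259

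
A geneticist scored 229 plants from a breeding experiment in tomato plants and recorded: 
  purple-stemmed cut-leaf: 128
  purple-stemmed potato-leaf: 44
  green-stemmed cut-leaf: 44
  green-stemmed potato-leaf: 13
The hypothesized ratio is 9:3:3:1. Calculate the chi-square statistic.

0.178

Total ratio parts = 16. Expected numbers out of 229:
  purple-stemmed cut-leaf: 229 × 9/16 = 128.8125
  purple-stemmed potato-leaf: 229 × 3/16 = 42.9375
  green-stemmed cut-leaf: 229 × 3/16 = 42.9375
  green-stemmed potato-leaf: 229 × 1/16 = 14.3125
χ² = Σ (O − E)² / E
  purple-stemmed cut-leaf: (128 − 128.8125)² / 128.8125 = 0.0051
  purple-stemmed potato-leaf: (44 − 42.9375)² / 42.9375 = 0.0263
  green-stemmed cut-leaf: (44 − 42.9375)² / 42.9375 = 0.0263
  green-stemmed potato-leaf: (13 − 14.3125)² / 14.3125 = 0.1204
χ² = 0.0051 + 0.0263 + 0.0263 + 0.1204 = 0.1781 ≈ 0.178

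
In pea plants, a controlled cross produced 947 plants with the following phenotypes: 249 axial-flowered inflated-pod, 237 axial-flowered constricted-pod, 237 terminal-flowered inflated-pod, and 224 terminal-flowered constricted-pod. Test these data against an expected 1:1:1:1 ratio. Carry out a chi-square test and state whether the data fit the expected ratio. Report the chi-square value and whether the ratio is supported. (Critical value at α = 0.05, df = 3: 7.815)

1.321; consistent

The 1:1:1:1 ratio has 4 parts, so with N = 947 the expected counts are:
  axial-flowered inflated-pod: 947 × 1/4 = 236.75
  axial-flowered constricted-pod: 947 × 1/4 = 236.75
  terminal-flowered inflated-pod: 947 × 1/4 = 236.75
  terminal-flowered constricted-pod: 947 × 1/4 = 236.75
χ² = Σ (O − E)² / E
  axial-flowered inflated-pod: (249 − 236.75)² / 236.75 = 0.6338
  axial-flowered constricted-pod: (237 − 236.75)² / 236.75 = 0.0003
  terminal-flowered inflated-pod: (237 − 236.75)² / 236.75 = 0.0003
  terminal-flowered constricted-pod: (224 − 236.75)² / 236.75 = 0.6866
χ² = 0.6338 + 0.0003 + 0.0003 + 0.6866 = 1.321
Degrees of freedom = 4 − 1 = 3; critical value at α = 0.05 is 7.815.
Since 1.321 < 7.815, we fail to reject the null hypothesis — the data are consistent with the 1:1:1:1 ratio.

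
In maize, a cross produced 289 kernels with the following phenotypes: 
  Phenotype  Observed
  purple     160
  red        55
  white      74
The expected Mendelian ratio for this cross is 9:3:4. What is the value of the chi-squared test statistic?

Total ratio parts = 16. Expected numbers out of 289:
  purple: 289 × 9/16 = 162.5625
  red: 289 × 3/16 = 54.1875
  white: 289 × 4/16 = 72.25
χ² = Σ (O − E)² / E
  purple: (160 − 162.5625)² / 162.5625 = 0.0404
  red: (55 − 54.1875)² / 54.1875 = 0.0122
  white: (74 − 72.25)² / 72.25 = 0.0424
χ² = 0.0404 + 0.0122 + 0.0424 = 0.095

0.095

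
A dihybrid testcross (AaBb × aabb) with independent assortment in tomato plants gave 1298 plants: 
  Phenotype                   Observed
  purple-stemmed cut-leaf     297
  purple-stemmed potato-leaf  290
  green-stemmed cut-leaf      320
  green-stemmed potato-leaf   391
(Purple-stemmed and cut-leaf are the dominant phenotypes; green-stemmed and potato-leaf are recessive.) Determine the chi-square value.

19.689

A dihybrid testcross with independent assortment gives a 1:1:1:1 ratio.
Total ratio parts = 4. Expected numbers out of 1298:
  purple-stemmed cut-leaf: 1298 × 1/4 = 324.5
  purple-stemmed potato-leaf: 1298 × 1/4 = 324.5
  green-stemmed cut-leaf: 1298 × 1/4 = 324.5
  green-stemmed potato-leaf: 1298 × 1/4 = 324.5
χ² = Σ (O − E)² / E
  purple-stemmed cut-leaf: (297 − 324.5)² / 324.5 = 2.3305
  purple-stemmed potato-leaf: (290 − 324.5)² / 324.5 = 3.6680
  green-stemmed cut-leaf: (320 − 324.5)² / 324.5 = 0.0624
  green-stemmed potato-leaf: (391 − 324.5)² / 324.5 = 13.6279
χ² = 2.3305 + 3.6680 + 0.0624 + 13.6279 = 19.6888 ≈ 19.689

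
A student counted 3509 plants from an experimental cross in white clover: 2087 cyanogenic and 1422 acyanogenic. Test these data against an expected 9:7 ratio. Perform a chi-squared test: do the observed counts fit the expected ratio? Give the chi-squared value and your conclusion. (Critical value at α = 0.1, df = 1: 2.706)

Under the 9:7 hypothesis (Σ ratio = 16, N = 3509):
  cyanogenic: 3509 × 9/16 = 1973.8125
  acyanogenic: 3509 × 7/16 = 1535.1875
χ² = Σ (O − E)² / E
  cyanogenic: (2087 − 1973.8125)² / 1973.8125 = 6.4907
  acyanogenic: (1422 − 1535.1875)² / 1535.1875 = 8.3452
χ² = 6.4907 + 8.3452 = 14.8359 ≈ 14.836
Degrees of freedom = 2 − 1 = 1; critical value at α = 0.1 is 2.706.
Since 14.836 > 2.706, we reject the null hypothesis — the data do not fit the 9:7 ratio.

14.836; not consistent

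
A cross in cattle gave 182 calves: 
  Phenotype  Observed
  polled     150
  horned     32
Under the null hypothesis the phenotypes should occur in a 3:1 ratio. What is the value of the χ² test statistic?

5.341

Expected counts for N = 182 under a 3:1 ratio (total parts = 4):
  polled: 182 × 3/4 = 136.5
  horned: 182 × 1/4 = 45.5
χ² = Σ (O − E)² / E
  polled: (150 − 136.5)² / 136.5 = 1.3352
  horned: (32 − 45.5)² / 45.5 = 4.0055
χ² = 1.3352 + 4.0055 = 5.3407 ≈ 5.341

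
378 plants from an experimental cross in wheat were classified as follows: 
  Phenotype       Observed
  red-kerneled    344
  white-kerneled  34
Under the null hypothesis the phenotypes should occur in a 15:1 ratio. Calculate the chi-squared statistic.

4.860

Under the 15:1 hypothesis (Σ ratio = 16, N = 378):
  red-kerneled: 378 × 15/16 = 354.375
  white-kerneled: 378 × 1/16 = 23.625
χ² = Σ (O − E)² / E
  red-kerneled: (344 − 354.375)² / 354.375 = 0.3037
  white-kerneled: (34 − 23.625)² / 23.625 = 4.5562
χ² = 0.3037 + 4.5562 = 4.8599 ≈ 4.860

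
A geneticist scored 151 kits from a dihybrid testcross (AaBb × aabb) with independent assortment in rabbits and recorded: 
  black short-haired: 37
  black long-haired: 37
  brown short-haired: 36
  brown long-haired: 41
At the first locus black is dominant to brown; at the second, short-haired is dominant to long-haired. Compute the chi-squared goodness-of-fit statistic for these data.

A dihybrid testcross with independent assortment gives a 1:1:1:1 ratio.
The 1:1:1:1 ratio has 4 parts, so with N = 151 the expected counts are:
  black short-haired: 151 × 1/4 = 37.75
  black long-haired: 151 × 1/4 = 37.75
  brown short-haired: 151 × 1/4 = 37.75
  brown long-haired: 151 × 1/4 = 37.75
χ² = Σ (O − E)² / E
  black short-haired: (37 − 37.75)² / 37.75 = 0.0149
  black long-haired: (37 − 37.75)² / 37.75 = 0.0149
  brown short-haired: (36 − 37.75)² / 37.75 = 0.0811
  brown long-haired: (41 − 37.75)² / 37.75 = 0.2798
χ² = 0.0149 + 0.0149 + 0.0811 + 0.2798 = 0.3907 ≈ 0.391

0.391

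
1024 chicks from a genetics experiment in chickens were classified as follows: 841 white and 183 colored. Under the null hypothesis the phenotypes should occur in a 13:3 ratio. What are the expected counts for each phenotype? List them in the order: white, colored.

Expected counts for N = 1024 under a 13:3 ratio (total parts = 16):
  white: 1024 × 13/16 = 832
  colored: 1024 × 3/16 = 192

832, 192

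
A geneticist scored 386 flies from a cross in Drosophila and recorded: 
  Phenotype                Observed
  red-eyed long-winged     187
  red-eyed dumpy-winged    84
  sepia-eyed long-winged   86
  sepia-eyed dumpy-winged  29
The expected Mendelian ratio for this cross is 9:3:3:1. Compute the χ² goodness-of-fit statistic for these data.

9.597

The 9:3:3:1 ratio has 16 parts, so with N = 386 the expected counts are:
  red-eyed long-winged: 386 × 9/16 = 217.125
  red-eyed dumpy-winged: 386 × 3/16 = 72.375
  sepia-eyed long-winged: 386 × 3/16 = 72.375
  sepia-eyed dumpy-winged: 386 × 1/16 = 24.125
χ² = Σ (O − E)² / E
  red-eyed long-winged: (187 − 217.125)² / 217.125 = 4.1797
  red-eyed dumpy-winged: (84 − 72.375)² / 72.375 = 1.8672
  sepia-eyed long-winged: (86 − 72.375)² / 72.375 = 2.5650
  sepia-eyed dumpy-winged: (29 − 24.125)² / 24.125 = 0.9851
χ² = 4.1797 + 1.8672 + 2.5650 + 0.9851 = 9.597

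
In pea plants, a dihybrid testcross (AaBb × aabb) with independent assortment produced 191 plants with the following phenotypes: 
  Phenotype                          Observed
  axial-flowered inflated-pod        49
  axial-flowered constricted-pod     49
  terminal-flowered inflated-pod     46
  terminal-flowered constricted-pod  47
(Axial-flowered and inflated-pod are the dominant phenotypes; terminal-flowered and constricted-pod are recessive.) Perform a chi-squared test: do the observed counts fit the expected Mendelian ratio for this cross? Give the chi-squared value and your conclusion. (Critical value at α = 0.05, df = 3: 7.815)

A dihybrid testcross with independent assortment gives a 1:1:1:1 ratio.
Expected counts for N = 191 under a 1:1:1:1 ratio (total parts = 4):
  axial-flowered inflated-pod: 191 × 1/4 = 47.75
  axial-flowered constricted-pod: 191 × 1/4 = 47.75
  terminal-flowered inflated-pod: 191 × 1/4 = 47.75
  terminal-flowered constricted-pod: 191 × 1/4 = 47.75
χ² = Σ (O − E)² / E
  axial-flowered inflated-pod: (49 − 47.75)² / 47.75 = 0.0327
  axial-flowered constricted-pod: (49 − 47.75)² / 47.75 = 0.0327
  terminal-flowered inflated-pod: (46 − 47.75)² / 47.75 = 0.0641
  terminal-flowered constricted-pod: (47 − 47.75)² / 47.75 = 0.0118
χ² = 0.0327 + 0.0327 + 0.0641 + 0.0118 = 0.1413 ≈ 0.141
Degrees of freedom = 4 − 1 = 3; critical value at α = 0.05 is 7.815.
Since 0.141 < 7.815, we fail to reject the null hypothesis — the data are consistent with the 1:1:1:1 ratio.

0.141; consistent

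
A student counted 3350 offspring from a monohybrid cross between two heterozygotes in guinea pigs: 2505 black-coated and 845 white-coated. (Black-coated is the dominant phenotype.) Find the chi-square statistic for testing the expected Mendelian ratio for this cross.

For a monohybrid cross between heterozygotes with complete dominance, the expected phenotypic ratio is 3:1.
Under the 3:1 hypothesis (Σ ratio = 4, N = 3350):
  black-coated: 3350 × 3/4 = 2512.5
  white-coated: 3350 × 1/4 = 837.5
χ² = Σ (O − E)² / E
  black-coated: (2505 − 2512.5)² / 2512.5 = 0.0224
  white-coated: (845 − 837.5)² / 837.5 = 0.0672
χ² = 0.0224 + 0.0672 = 0.0896 ≈ 0.090

0.090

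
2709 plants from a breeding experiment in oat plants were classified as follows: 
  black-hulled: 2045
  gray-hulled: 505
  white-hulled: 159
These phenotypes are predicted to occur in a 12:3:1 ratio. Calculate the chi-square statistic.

0.732

Expected counts for N = 2709 under a 12:3:1 ratio (total parts = 16):
  black-hulled: 2709 × 12/16 = 2031.75
  gray-hulled: 2709 × 3/16 = 507.9375
  white-hulled: 2709 × 1/16 = 169.3125
χ² = Σ (O − E)² / E
  black-hulled: (2045 − 2031.75)² / 2031.75 = 0.0864
  gray-hulled: (505 − 507.9375)² / 507.9375 = 0.0170
  white-hulled: (159 − 169.3125)² / 169.3125 = 0.6281
χ² = 0.0864 + 0.0170 + 0.6281 = 0.7315 ≈ 0.732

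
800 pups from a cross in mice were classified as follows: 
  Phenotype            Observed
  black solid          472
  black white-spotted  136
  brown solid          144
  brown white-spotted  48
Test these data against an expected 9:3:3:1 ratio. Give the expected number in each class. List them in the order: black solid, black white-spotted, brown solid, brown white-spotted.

450, 150, 150, 50

The 9:3:3:1 ratio has 16 parts, so with N = 800 the expected counts are:
  black solid: 800 × 9/16 = 450
  black white-spotted: 800 × 3/16 = 150
  brown solid: 800 × 3/16 = 150
  brown white-spotted: 800 × 1/16 = 50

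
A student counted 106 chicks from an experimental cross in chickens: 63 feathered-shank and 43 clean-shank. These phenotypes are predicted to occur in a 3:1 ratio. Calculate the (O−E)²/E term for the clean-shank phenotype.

10.274

Total ratio parts = 4. Expected numbers out of 106:
  feathered-shank: 106 × 3/4 = 79.5
  clean-shank: 106 × 1/4 = 26.5
Contribution of clean-shank: (43 − 26.5)² / 26.5 = 10.2736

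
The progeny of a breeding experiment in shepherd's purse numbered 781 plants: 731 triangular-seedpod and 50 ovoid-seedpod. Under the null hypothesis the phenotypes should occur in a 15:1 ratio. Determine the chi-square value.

Expected counts for N = 781 under a 15:1 ratio (total parts = 16):
  triangular-seedpod: 781 × 15/16 = 732.1875
  ovoid-seedpod: 781 × 1/16 = 48.8125
χ² = Σ (O − E)² / E
  triangular-seedpod: (731 − 732.1875)² / 732.1875 = 0.0019
  ovoid-seedpod: (50 − 48.8125)² / 48.8125 = 0.0289
χ² = 0.0019 + 0.0289 = 0.0308 ≈ 0.031

0.031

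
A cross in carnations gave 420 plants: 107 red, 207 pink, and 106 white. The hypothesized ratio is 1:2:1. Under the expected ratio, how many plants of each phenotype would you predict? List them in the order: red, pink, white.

The 1:2:1 ratio has 4 parts, so with N = 420 the expected counts are:
  red: 420 × 1/4 = 105
  pink: 420 × 2/4 = 210
  white: 420 × 1/4 = 105

105, 210, 105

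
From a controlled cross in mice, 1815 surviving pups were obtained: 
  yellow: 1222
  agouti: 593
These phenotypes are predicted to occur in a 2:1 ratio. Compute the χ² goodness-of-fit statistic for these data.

0.357

The 2:1 ratio has 3 parts, so with N = 1815 the expected counts are:
  yellow: 1815 × 2/3 = 1210
  agouti: 1815 × 1/3 = 605
χ² = Σ (O − E)² / E
  yellow: (1222 − 1210)² / 1210 = 0.1190
  agouti: (593 − 605)² / 605 = 0.2380
χ² = 0.1190 + 0.2380 = 0.357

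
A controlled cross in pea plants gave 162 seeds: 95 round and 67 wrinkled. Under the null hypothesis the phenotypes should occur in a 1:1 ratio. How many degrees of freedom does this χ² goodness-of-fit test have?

1

A goodness-of-fit test with 2 phenotype classes has df = 2 − 1 = 1.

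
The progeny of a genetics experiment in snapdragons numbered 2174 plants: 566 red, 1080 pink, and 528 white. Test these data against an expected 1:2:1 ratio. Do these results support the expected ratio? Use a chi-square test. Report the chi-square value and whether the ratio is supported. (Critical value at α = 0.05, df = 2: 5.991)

Total ratio parts = 4. Expected numbers out of 2174:
  red: 2174 × 1/4 = 543.5
  pink: 2174 × 2/4 = 1087
  white: 2174 × 1/4 = 543.5
χ² = Σ (O − E)² / E
  red: (566 − 543.5)² / 543.5 = 0.9315
  pink: (1080 − 1087)² / 1087 = 0.0451
  white: (528 − 543.5)² / 543.5 = 0.4420
χ² = 0.9315 + 0.0451 + 0.4420 = 1.4186 ≈ 1.419
Degrees of freedom = 3 − 1 = 2; critical value at α = 0.05 is 5.991.
Since 1.419 < 5.991, we fail to reject the null hypothesis — the data are consistent with the 1:2:1 ratio.

1.419; consistent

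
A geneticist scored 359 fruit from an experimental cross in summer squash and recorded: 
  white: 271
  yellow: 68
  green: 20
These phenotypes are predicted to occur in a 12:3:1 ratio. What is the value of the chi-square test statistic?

Total ratio parts = 16. Expected numbers out of 359:
  white: 359 × 12/16 = 269.25
  yellow: 359 × 3/16 = 67.3125
  green: 359 × 1/16 = 22.4375
χ² = Σ (O − E)² / E
  white: (271 − 269.25)² / 269.25 = 0.0114
  yellow: (68 − 67.3125)² / 67.3125 = 0.0070
  green: (20 − 22.4375)² / 22.4375 = 0.2648
χ² = 0.0114 + 0.0070 + 0.2648 = 0.2832 ≈ 0.283

0.283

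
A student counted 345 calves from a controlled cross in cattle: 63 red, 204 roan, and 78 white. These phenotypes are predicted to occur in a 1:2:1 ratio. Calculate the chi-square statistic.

12.809

Under the 1:2:1 hypothesis (Σ ratio = 4, N = 345):
  red: 345 × 1/4 = 86.25
  roan: 345 × 2/4 = 172.5
  white: 345 × 1/4 = 86.25
χ² = Σ (O − E)² / E
  red: (63 − 86.25)² / 86.25 = 6.2674
  roan: (204 − 172.5)² / 172.5 = 5.7522
  white: (78 − 86.25)² / 86.25 = 0.7891
χ² = 6.2674 + 5.7522 + 0.7891 = 12.8087 ≈ 12.809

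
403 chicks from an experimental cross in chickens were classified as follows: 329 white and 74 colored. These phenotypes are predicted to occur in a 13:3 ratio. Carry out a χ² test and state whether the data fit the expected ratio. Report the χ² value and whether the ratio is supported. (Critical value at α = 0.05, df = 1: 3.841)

Total ratio parts = 16. Expected numbers out of 403:
  white: 403 × 13/16 = 327.4375
  colored: 403 × 3/16 = 75.5625
χ² = Σ (O − E)² / E
  white: (329 − 327.4375)² / 327.4375 = 0.0075
  colored: (74 − 75.5625)² / 75.5625 = 0.0323
χ² = 0.0075 + 0.0323 = 0.0398 ≈ 0.040
Degrees of freedom = 2 − 1 = 1; critical value at α = 0.05 is 3.841.
Since 0.040 < 3.841, we fail to reject the null hypothesis — the data are consistent with the 13:3 ratio.

0.040; consistent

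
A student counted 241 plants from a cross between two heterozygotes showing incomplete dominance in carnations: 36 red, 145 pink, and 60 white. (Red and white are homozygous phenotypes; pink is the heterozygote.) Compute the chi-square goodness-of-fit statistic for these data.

14.743

With incomplete dominance, a heterozygote × heterozygote cross gives a 1:2:1 phenotypic ratio.
Expected counts for N = 241 under a 1:2:1 ratio (total parts = 4):
  red: 241 × 1/4 = 60.25
  pink: 241 × 2/4 = 120.5
  white: 241 × 1/4 = 60.25
χ² = Σ (O − E)² / E
  red: (36 − 60.25)² / 60.25 = 9.7604
  pink: (145 − 120.5)² / 120.5 = 4.9813
  white: (60 − 60.25)² / 60.25 = 0.0010
χ² = 9.7604 + 4.9813 + 0.0010 = 14.7427 ≈ 14.743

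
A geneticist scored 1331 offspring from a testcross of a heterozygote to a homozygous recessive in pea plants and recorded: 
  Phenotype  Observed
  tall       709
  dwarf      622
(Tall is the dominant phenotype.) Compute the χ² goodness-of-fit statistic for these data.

A testcross of a heterozygote (Aa × aa) gives a 1:1 phenotypic ratio.
The 1:1 ratio has 2 parts, so with N = 1331 the expected counts are:
  tall: 1331 × 1/2 = 665.5
  dwarf: 1331 × 1/2 = 665.5
χ² = Σ (O − E)² / E
  tall: (709 − 665.5)² / 665.5 = 2.8434
  dwarf: (622 − 665.5)² / 665.5 = 2.8434
χ² = 2.8434 + 2.8434 = 5.6868 ≈ 5.687

5.687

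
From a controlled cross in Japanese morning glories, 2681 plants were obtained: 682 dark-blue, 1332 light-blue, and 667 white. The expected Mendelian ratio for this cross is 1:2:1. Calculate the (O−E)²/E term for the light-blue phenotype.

0.054

The 1:2:1 ratio has 4 parts, so with N = 2681 the expected counts are:
  dark-blue: 2681 × 1/4 = 670.25
  light-blue: 2681 × 2/4 = 1340.5
  white: 2681 × 1/4 = 670.25
Contribution of light-blue: (1332 − 1340.5)² / 1340.5 = 0.0539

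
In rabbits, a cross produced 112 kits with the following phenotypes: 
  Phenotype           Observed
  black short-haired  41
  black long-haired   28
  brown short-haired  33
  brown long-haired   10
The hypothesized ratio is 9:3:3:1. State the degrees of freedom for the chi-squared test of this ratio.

3

A goodness-of-fit test with 4 phenotype classes has df = 4 − 1 = 3.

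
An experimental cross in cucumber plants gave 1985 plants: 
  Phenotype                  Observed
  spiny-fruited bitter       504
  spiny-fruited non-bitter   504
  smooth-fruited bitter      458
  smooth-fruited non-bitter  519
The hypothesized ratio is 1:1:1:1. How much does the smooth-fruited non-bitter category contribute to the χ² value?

Under the 1:1:1:1 hypothesis (Σ ratio = 4, N = 1985):
  spiny-fruited bitter: 1985 × 1/4 = 496.25
  spiny-fruited non-bitter: 1985 × 1/4 = 496.25
  smooth-fruited bitter: 1985 × 1/4 = 496.25
  smooth-fruited non-bitter: 1985 × 1/4 = 496.25
Contribution of smooth-fruited non-bitter: (519 − 496.25)² / 496.25 = 1.0429

1.043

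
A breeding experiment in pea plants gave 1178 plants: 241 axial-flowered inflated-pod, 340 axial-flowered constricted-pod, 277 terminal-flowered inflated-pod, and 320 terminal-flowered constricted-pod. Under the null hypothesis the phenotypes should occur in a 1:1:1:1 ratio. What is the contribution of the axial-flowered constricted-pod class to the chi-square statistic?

Expected counts for N = 1178 under a 1:1:1:1 ratio (total parts = 4):
  axial-flowered inflated-pod: 1178 × 1/4 = 294.5
  axial-flowered constricted-pod: 1178 × 1/4 = 294.5
  terminal-flowered inflated-pod: 1178 × 1/4 = 294.5
  terminal-flowered constricted-pod: 1178 × 1/4 = 294.5
Contribution of axial-flowered constricted-pod: (340 − 294.5)² / 294.5 = 7.0297

7.030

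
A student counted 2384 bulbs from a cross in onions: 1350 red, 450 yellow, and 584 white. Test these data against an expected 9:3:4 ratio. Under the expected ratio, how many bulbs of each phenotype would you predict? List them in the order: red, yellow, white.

The 9:3:4 ratio has 16 parts, so with N = 2384 the expected counts are:
  red: 2384 × 9/16 = 1341
  yellow: 2384 × 3/16 = 447
  white: 2384 × 4/16 = 596

1341, 447, 596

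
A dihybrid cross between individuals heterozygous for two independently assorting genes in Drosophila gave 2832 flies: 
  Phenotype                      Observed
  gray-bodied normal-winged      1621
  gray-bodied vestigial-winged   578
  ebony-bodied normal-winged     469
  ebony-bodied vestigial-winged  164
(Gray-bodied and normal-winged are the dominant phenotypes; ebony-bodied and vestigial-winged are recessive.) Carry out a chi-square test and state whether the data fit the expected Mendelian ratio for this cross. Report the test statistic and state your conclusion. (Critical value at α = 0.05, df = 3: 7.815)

12.846; not consistent

A dihybrid F₂ with independent assortment and complete dominance at both loci gives a 9:3:3:1 phenotypic ratio.
Under the 9:3:3:1 hypothesis (Σ ratio = 16, N = 2832):
  gray-bodied normal-winged: 2832 × 9/16 = 1593
  gray-bodied vestigial-winged: 2832 × 3/16 = 531
  ebony-bodied normal-winged: 2832 × 3/16 = 531
  ebony-bodied vestigial-winged: 2832 × 1/16 = 177
χ² = Σ (O − E)² / E
  gray-bodied normal-winged: (1621 − 1593)² / 1593 = 0.4922
  gray-bodied vestigial-winged: (578 − 531)² / 531 = 4.1601
  ebony-bodied normal-winged: (469 − 531)² / 531 = 7.2392
  ebony-bodied vestigial-winged: (164 − 177)² / 177 = 0.9548
χ² = 0.4922 + 4.1601 + 7.2392 + 0.9548 = 12.8463 ≈ 12.846
Degrees of freedom = 4 − 1 = 3; critical value at α = 0.05 is 7.815.
Since 12.846 > 7.815, we reject the null hypothesis — the data do not fit the 9:3:3:1 ratio.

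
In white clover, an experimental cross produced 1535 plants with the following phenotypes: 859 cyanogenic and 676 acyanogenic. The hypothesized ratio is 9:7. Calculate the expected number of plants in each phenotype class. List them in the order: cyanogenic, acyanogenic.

863.4375, 671.5625

Expected counts for N = 1535 under a 9:7 ratio (total parts = 16):
  cyanogenic: 1535 × 9/16 = 863.4375
  acyanogenic: 1535 × 7/16 = 671.5625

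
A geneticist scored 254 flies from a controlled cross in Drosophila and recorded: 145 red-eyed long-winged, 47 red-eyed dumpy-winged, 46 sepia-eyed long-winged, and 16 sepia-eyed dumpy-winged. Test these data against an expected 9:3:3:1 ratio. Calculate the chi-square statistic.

0.096

Under the 9:3:3:1 hypothesis (Σ ratio = 16, N = 254):
  red-eyed long-winged: 254 × 9/16 = 142.875
  red-eyed dumpy-winged: 254 × 3/16 = 47.625
  sepia-eyed long-winged: 254 × 3/16 = 47.625
  sepia-eyed dumpy-winged: 254 × 1/16 = 15.875
χ² = Σ (O − E)² / E
  red-eyed long-winged: (145 − 142.875)² / 142.875 = 0.0316
  red-eyed dumpy-winged: (47 − 47.625)² / 47.625 = 0.0082
  sepia-eyed long-winged: (46 − 47.625)² / 47.625 = 0.0554
  sepia-eyed dumpy-winged: (16 − 15.875)² / 15.875 = 0.0010
χ² = 0.0316 + 0.0082 + 0.0554 + 0.0010 = 0.0962 ≈ 0.096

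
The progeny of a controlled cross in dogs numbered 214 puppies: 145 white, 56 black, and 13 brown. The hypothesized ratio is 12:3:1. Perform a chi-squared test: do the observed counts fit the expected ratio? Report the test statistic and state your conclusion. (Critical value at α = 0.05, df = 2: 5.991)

The 12:3:1 ratio has 16 parts, so with N = 214 the expected counts are:
  white: 214 × 12/16 = 160.5
  black: 214 × 3/16 = 40.125
  brown: 214 × 1/16 = 13.375
χ² = Σ (O − E)² / E
  white: (145 − 160.5)² / 160.5 = 1.4969
  black: (56 − 40.125)² / 40.125 = 6.2808
  brown: (13 − 13.375)² / 13.375 = 0.0105
χ² = 1.4969 + 6.2808 + 0.0105 = 7.7882 ≈ 7.788
Degrees of freedom = 3 − 1 = 2; critical value at α = 0.05 is 5.991.
Since 7.788 > 5.991, we reject the null hypothesis — the data do not fit the 12:3:1 ratio.

7.788; not consistent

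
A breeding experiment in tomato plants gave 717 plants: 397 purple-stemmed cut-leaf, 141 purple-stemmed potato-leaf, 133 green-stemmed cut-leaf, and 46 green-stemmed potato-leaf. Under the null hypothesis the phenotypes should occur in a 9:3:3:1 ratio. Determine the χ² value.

0.466

Under the 9:3:3:1 hypothesis (Σ ratio = 16, N = 717):
  purple-stemmed cut-leaf: 717 × 9/16 = 403.3125
  purple-stemmed potato-leaf: 717 × 3/16 = 134.4375
  green-stemmed cut-leaf: 717 × 3/16 = 134.4375
  green-stemmed potato-leaf: 717 × 1/16 = 44.8125
χ² = Σ (O − E)² / E
  purple-stemmed cut-leaf: (397 − 403.3125)² / 403.3125 = 0.0988
  purple-stemmed potato-leaf: (141 − 134.4375)² / 134.4375 = 0.3203
  green-stemmed cut-leaf: (133 − 134.4375)² / 134.4375 = 0.0154
  green-stemmed potato-leaf: (46 − 44.8125)² / 44.8125 = 0.0315
χ² = 0.0988 + 0.3203 + 0.0154 + 0.0315 = 0.466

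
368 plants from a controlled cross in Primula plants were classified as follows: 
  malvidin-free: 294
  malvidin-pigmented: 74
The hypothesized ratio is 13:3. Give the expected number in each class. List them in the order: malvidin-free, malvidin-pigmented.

299, 69

Expected counts for N = 368 under a 13:3 ratio (total parts = 16):
  malvidin-free: 368 × 13/16 = 299
  malvidin-pigmented: 368 × 3/16 = 69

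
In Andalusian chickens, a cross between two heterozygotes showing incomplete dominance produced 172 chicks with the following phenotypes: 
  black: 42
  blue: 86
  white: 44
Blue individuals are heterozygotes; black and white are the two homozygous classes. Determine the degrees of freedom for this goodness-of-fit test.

2

With incomplete dominance, a heterozygote × heterozygote cross gives a 1:2:1 phenotypic ratio.
A goodness-of-fit test with 3 phenotype classes has df = 3 − 1 = 2.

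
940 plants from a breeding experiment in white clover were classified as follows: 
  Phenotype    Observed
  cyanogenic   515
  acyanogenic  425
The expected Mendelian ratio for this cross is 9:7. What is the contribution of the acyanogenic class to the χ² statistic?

Total ratio parts = 16. Expected numbers out of 940:
  cyanogenic: 940 × 9/16 = 528.75
  acyanogenic: 940 × 7/16 = 411.25
Contribution of acyanogenic: (425 − 411.25)² / 411.25 = 0.4597

0.460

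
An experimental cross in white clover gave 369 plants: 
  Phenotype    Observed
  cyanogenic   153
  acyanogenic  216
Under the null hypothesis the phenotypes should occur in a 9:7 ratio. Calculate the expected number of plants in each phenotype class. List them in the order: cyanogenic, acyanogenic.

207.5625, 161.4375

Total ratio parts = 16. Expected numbers out of 369:
  cyanogenic: 369 × 9/16 = 207.5625
  acyanogenic: 369 × 7/16 = 161.4375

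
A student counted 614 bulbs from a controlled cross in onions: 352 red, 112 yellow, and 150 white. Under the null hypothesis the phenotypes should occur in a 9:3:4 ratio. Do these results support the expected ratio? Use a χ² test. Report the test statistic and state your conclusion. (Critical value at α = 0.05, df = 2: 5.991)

Total ratio parts = 16. Expected numbers out of 614:
  red: 614 × 9/16 = 345.375
  yellow: 614 × 3/16 = 115.125
  white: 614 × 4/16 = 153.5
χ² = Σ (O − E)² / E
  red: (352 − 345.375)² / 345.375 = 0.1271
  yellow: (112 − 115.125)² / 115.125 = 0.0848
  white: (150 − 153.5)² / 153.5 = 0.0798
χ² = 0.1271 + 0.0848 + 0.0798 = 0.2917 ≈ 0.292
Degrees of freedom = 3 − 1 = 2; critical value at α = 0.05 is 5.991.
Since 0.292 < 5.991, we fail to reject the null hypothesis — the data are consistent with the 9:3:4 ratio.

0.292; consistent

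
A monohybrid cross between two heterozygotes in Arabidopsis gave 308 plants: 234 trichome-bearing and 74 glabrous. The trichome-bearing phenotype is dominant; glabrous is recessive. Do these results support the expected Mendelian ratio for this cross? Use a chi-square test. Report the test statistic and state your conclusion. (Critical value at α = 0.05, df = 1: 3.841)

0.156; consistent

For a monohybrid cross between heterozygotes with complete dominance, the expected phenotypic ratio is 3:1.
Total ratio parts = 4. Expected numbers out of 308:
  trichome-bearing: 308 × 3/4 = 231
  glabrous: 308 × 1/4 = 77
χ² = Σ (O − E)² / E
  trichome-bearing: (234 − 231)² / 231 = 0.0390
  glabrous: (74 − 77)² / 77 = 0.1169
χ² = 0.0390 + 0.1169 = 0.1559 ≈ 0.156
Degrees of freedom = 2 − 1 = 1; critical value at α = 0.05 is 3.841.
Since 0.156 < 3.841, we fail to reject the null hypothesis — the data are consistent with the 3:1 ratio.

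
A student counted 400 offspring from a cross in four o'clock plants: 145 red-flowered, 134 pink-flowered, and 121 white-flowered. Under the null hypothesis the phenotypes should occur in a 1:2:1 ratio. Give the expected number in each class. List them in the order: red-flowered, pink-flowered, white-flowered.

The 1:2:1 ratio has 4 parts, so with N = 400 the expected counts are:
  red-flowered: 400 × 1/4 = 100
  pink-flowered: 400 × 2/4 = 200
  white-flowered: 400 × 1/4 = 100

100, 200, 100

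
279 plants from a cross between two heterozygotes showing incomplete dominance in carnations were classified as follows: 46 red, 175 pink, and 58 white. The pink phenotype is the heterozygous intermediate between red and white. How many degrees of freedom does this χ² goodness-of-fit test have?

2

With incomplete dominance, a heterozygote × heterozygote cross gives a 1:2:1 phenotypic ratio.
A goodness-of-fit test with 3 phenotype classes has df = 3 − 1 = 2.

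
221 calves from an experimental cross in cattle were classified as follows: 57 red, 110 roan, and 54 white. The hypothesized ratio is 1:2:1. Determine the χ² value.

Expected counts for N = 221 under a 1:2:1 ratio (total parts = 4):
  red: 221 × 1/4 = 55.25
  roan: 221 × 2/4 = 110.5
  white: 221 × 1/4 = 55.25
χ² = Σ (O − E)² / E
  red: (57 − 55.25)² / 55.25 = 0.0554
  roan: (110 − 110.5)² / 110.5 = 0.0023
  white: (54 − 55.25)² / 55.25 = 0.0283
χ² = 0.0554 + 0.0023 + 0.0283 = 0.086

0.086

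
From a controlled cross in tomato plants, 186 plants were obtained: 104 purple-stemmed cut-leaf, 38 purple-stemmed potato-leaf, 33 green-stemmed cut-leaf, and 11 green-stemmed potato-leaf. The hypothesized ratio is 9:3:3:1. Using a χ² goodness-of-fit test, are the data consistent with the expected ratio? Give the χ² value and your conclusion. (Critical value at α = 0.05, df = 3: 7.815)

0.418; consistent

The 9:3:3:1 ratio has 16 parts, so with N = 186 the expected counts are:
  purple-stemmed cut-leaf: 186 × 9/16 = 104.625
  purple-stemmed potato-leaf: 186 × 3/16 = 34.875
  green-stemmed cut-leaf: 186 × 3/16 = 34.875
  green-stemmed potato-leaf: 186 × 1/16 = 11.625
χ² = Σ (O − E)² / E
  purple-stemmed cut-leaf: (104 − 104.625)² / 104.625 = 0.0037
  purple-stemmed potato-leaf: (38 − 34.875)² / 34.875 = 0.2800
  green-stemmed cut-leaf: (33 − 34.875)² / 34.875 = 0.1008
  green-stemmed potato-leaf: (11 − 11.625)² / 11.625 = 0.0336
χ² = 0.0037 + 0.2800 + 0.1008 + 0.0336 = 0.4181 ≈ 0.418
Degrees of freedom = 4 − 1 = 3; critical value at α = 0.05 is 7.815.
Since 0.418 < 7.815, we fail to reject the null hypothesis — the data are consistent with the 9:3:3:1 ratio.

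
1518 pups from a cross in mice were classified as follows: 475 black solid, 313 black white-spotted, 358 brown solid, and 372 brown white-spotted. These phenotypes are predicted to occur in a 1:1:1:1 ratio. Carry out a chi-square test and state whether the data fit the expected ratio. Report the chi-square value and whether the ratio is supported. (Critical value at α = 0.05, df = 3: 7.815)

Under the 1:1:1:1 hypothesis (Σ ratio = 4, N = 1518):
  black solid: 1518 × 1/4 = 379.5
  black white-spotted: 1518 × 1/4 = 379.5
  brown solid: 1518 × 1/4 = 379.5
  brown white-spotted: 1518 × 1/4 = 379.5
χ² = Σ (O − E)² / E
  black solid: (475 − 379.5)² / 379.5 = 24.0323
  black white-spotted: (313 − 379.5)² / 379.5 = 11.6528
  brown solid: (358 − 379.5)² / 379.5 = 1.2181
  brown white-spotted: (372 − 379.5)² / 379.5 = 0.1482
χ² = 24.0323 + 11.6528 + 1.2181 + 0.1482 = 37.0514 ≈ 37.051
Degrees of freedom = 4 − 1 = 3; critical value at α = 0.05 is 7.815.
Since 37.051 > 7.815, we reject the null hypothesis — the data do not fit the 1:1:1:1 ratio.

37.051; not consistent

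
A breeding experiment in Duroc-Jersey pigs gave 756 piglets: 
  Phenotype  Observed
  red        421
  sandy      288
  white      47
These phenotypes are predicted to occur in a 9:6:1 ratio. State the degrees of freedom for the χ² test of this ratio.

A goodness-of-fit test with 3 phenotype classes has df = 3 − 1 = 2.

2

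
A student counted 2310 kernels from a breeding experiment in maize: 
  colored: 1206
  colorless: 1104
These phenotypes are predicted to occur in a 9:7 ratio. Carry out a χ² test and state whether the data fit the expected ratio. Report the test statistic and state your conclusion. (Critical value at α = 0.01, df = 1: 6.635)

15.337; not consistent

Under the 9:7 hypothesis (Σ ratio = 16, N = 2310):
  colored: 2310 × 9/16 = 1299.375
  colorless: 2310 × 7/16 = 1010.625
χ² = Σ (O − E)² / E
  colored: (1206 − 1299.375)² / 1299.375 = 6.7101
  colorless: (1104 − 1010.625)² / 1010.625 = 8.6272
χ² = 6.7101 + 8.6272 = 15.3373 ≈ 15.337
Degrees of freedom = 2 − 1 = 1; critical value at α = 0.01 is 6.635.
Since 15.337 > 6.635, we reject the null hypothesis — the data do not fit the 9:7 ratio.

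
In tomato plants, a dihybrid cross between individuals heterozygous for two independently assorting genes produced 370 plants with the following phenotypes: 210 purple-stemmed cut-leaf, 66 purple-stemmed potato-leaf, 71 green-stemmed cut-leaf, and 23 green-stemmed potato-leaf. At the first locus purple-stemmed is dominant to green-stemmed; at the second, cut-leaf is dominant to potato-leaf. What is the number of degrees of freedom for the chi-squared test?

A dihybrid F₂ with independent assortment and complete dominance at both loci gives a 9:3:3:1 phenotypic ratio.
A goodness-of-fit test with 4 phenotype classes has df = 4 − 1 = 3.

3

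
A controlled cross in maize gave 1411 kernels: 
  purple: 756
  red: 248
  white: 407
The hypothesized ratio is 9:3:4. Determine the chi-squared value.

11.170

Under the 9:3:4 hypothesis (Σ ratio = 16, N = 1411):
  purple: 1411 × 9/16 = 793.6875
  red: 1411 × 3/16 = 264.5625
  white: 1411 × 4/16 = 352.75
χ² = Σ (O − E)² / E
  purple: (756 − 793.6875)² / 793.6875 = 1.7896
  red: (248 − 264.5625)² / 264.5625 = 1.0369
  white: (407 − 352.75)² / 352.75 = 8.3432
χ² = 1.7896 + 1.0369 + 8.3432 = 11.1697 ≈ 11.170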